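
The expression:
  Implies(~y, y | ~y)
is always true.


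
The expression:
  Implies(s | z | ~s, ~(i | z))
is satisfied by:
  {i: False, z: False}


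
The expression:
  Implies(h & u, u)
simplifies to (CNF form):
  True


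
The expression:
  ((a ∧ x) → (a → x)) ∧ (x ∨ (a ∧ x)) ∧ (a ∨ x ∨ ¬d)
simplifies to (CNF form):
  x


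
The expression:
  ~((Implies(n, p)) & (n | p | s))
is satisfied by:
  {n: True, s: False, p: False}
  {s: False, p: False, n: False}
  {n: True, s: True, p: False}


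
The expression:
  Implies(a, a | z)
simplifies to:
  True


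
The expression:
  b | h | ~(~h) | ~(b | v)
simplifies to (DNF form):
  b | h | ~v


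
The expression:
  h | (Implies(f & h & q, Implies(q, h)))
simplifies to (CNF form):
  True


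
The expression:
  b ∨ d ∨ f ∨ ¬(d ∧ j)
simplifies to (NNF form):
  True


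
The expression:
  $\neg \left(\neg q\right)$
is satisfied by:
  {q: True}


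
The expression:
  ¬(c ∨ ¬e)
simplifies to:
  e ∧ ¬c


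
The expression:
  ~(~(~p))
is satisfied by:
  {p: False}


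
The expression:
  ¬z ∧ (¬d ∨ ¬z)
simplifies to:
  ¬z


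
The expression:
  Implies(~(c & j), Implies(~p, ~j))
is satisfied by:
  {c: True, p: True, j: False}
  {c: True, p: False, j: False}
  {p: True, c: False, j: False}
  {c: False, p: False, j: False}
  {j: True, c: True, p: True}
  {j: True, c: True, p: False}
  {j: True, p: True, c: False}


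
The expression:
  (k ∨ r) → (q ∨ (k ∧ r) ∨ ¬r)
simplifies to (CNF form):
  k ∨ q ∨ ¬r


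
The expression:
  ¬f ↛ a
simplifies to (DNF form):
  a ∨ ¬f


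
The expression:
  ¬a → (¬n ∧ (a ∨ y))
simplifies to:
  a ∨ (y ∧ ¬n)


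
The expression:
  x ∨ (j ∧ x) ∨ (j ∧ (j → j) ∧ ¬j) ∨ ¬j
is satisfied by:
  {x: True, j: False}
  {j: False, x: False}
  {j: True, x: True}


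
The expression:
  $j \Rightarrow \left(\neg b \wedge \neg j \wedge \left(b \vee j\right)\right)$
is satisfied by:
  {j: False}


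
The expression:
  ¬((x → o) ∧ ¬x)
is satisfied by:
  {x: True}


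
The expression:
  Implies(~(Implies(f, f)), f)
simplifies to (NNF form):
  True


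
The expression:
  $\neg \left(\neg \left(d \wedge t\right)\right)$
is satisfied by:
  {t: True, d: True}


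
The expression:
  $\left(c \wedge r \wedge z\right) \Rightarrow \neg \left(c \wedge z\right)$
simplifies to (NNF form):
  $\neg c \vee \neg r \vee \neg z$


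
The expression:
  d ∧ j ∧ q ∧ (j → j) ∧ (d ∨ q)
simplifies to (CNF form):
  d ∧ j ∧ q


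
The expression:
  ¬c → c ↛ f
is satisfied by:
  {c: True}


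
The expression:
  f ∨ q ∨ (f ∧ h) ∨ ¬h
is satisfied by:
  {q: True, f: True, h: False}
  {q: True, f: False, h: False}
  {f: True, q: False, h: False}
  {q: False, f: False, h: False}
  {h: True, q: True, f: True}
  {h: True, q: True, f: False}
  {h: True, f: True, q: False}


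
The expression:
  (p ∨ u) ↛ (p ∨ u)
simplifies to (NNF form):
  False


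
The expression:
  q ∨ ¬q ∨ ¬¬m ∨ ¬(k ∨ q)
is always true.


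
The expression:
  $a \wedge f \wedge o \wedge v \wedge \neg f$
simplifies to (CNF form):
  $\text{False}$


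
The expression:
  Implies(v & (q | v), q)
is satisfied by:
  {q: True, v: False}
  {v: False, q: False}
  {v: True, q: True}


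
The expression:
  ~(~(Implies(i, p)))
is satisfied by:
  {p: True, i: False}
  {i: False, p: False}
  {i: True, p: True}


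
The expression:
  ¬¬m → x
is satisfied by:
  {x: True, m: False}
  {m: False, x: False}
  {m: True, x: True}


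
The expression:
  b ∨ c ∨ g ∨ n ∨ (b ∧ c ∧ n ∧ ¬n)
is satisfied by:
  {n: True, b: True, c: True, g: True}
  {n: True, b: True, c: True, g: False}
  {n: True, b: True, g: True, c: False}
  {n: True, b: True, g: False, c: False}
  {n: True, c: True, g: True, b: False}
  {n: True, c: True, g: False, b: False}
  {n: True, c: False, g: True, b: False}
  {n: True, c: False, g: False, b: False}
  {b: True, c: True, g: True, n: False}
  {b: True, c: True, g: False, n: False}
  {b: True, g: True, c: False, n: False}
  {b: True, g: False, c: False, n: False}
  {c: True, g: True, b: False, n: False}
  {c: True, b: False, g: False, n: False}
  {g: True, b: False, c: False, n: False}


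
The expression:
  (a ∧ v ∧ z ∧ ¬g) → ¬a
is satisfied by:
  {g: True, v: False, z: False, a: False}
  {g: False, v: False, z: False, a: False}
  {a: True, g: True, v: False, z: False}
  {a: True, g: False, v: False, z: False}
  {z: True, g: True, v: False, a: False}
  {z: True, g: False, v: False, a: False}
  {a: True, z: True, g: True, v: False}
  {a: True, z: True, g: False, v: False}
  {v: True, g: True, a: False, z: False}
  {v: True, g: False, a: False, z: False}
  {a: True, v: True, g: True, z: False}
  {a: True, v: True, g: False, z: False}
  {z: True, v: True, g: True, a: False}
  {z: True, v: True, g: False, a: False}
  {z: True, v: True, a: True, g: True}


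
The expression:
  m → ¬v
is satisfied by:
  {m: False, v: False}
  {v: True, m: False}
  {m: True, v: False}


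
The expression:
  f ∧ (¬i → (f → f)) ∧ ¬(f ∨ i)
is never true.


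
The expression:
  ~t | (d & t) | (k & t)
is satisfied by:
  {d: True, k: True, t: False}
  {d: True, t: False, k: False}
  {k: True, t: False, d: False}
  {k: False, t: False, d: False}
  {d: True, k: True, t: True}
  {d: True, t: True, k: False}
  {k: True, t: True, d: False}


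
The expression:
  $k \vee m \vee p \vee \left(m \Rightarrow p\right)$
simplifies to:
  $\text{True}$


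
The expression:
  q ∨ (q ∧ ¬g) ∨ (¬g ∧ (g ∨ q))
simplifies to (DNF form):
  q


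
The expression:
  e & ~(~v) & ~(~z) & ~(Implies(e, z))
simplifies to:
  False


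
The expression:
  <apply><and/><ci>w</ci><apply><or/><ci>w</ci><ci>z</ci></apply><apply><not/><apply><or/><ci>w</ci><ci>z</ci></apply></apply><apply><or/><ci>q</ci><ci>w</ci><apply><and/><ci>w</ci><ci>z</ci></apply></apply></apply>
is never true.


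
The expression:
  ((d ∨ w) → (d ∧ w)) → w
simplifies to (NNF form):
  d ∨ w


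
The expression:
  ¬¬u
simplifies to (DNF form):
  u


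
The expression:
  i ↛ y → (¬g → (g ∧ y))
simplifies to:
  g ∨ y ∨ ¬i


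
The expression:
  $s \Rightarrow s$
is always true.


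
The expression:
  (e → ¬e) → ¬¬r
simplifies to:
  e ∨ r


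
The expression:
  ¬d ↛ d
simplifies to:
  True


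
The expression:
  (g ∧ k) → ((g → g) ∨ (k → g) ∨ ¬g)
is always true.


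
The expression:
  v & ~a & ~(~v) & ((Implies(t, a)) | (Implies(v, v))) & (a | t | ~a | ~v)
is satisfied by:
  {v: True, a: False}


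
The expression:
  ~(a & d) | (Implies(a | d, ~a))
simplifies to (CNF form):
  ~a | ~d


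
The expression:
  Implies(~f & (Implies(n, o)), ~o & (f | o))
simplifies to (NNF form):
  f | (n & ~o)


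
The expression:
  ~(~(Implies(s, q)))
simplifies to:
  q | ~s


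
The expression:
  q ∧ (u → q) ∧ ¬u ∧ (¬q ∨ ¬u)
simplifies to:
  q ∧ ¬u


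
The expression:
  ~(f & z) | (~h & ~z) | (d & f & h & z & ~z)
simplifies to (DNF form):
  ~f | ~z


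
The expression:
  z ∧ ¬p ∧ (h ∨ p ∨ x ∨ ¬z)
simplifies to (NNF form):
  z ∧ ¬p ∧ (h ∨ x)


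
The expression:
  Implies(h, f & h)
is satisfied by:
  {f: True, h: False}
  {h: False, f: False}
  {h: True, f: True}


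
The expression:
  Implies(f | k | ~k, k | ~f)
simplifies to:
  k | ~f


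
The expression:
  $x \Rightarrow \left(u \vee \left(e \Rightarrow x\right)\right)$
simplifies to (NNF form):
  $\text{True}$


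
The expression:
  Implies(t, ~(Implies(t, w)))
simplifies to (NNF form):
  ~t | ~w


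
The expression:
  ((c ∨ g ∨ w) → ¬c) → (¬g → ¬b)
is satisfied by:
  {c: True, g: True, b: False}
  {c: True, g: False, b: False}
  {g: True, c: False, b: False}
  {c: False, g: False, b: False}
  {c: True, b: True, g: True}
  {c: True, b: True, g: False}
  {b: True, g: True, c: False}


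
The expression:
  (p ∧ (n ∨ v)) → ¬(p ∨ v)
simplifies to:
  (¬n ∧ ¬v) ∨ ¬p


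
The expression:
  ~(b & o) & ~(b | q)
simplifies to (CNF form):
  ~b & ~q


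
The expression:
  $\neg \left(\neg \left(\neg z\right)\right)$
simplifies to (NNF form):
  $\neg z$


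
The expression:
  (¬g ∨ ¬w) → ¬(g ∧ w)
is always true.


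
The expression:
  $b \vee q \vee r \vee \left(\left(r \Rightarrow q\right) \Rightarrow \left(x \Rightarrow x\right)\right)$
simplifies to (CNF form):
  $\text{True}$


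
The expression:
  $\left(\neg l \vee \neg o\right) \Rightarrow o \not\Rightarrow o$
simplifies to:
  $l \wedge o$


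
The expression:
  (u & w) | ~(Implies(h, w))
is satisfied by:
  {h: True, u: True, w: False}
  {h: True, u: False, w: False}
  {w: True, h: True, u: True}
  {w: True, u: True, h: False}


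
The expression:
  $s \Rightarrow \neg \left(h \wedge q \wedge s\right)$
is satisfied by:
  {s: False, q: False, h: False}
  {h: True, s: False, q: False}
  {q: True, s: False, h: False}
  {h: True, q: True, s: False}
  {s: True, h: False, q: False}
  {h: True, s: True, q: False}
  {q: True, s: True, h: False}


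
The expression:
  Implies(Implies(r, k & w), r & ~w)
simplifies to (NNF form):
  r & (~k | ~w)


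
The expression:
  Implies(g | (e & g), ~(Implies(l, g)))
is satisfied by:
  {g: False}


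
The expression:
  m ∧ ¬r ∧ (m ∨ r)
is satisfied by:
  {m: True, r: False}


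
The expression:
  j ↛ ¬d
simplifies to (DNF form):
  d ∧ j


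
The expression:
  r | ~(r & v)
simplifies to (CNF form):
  True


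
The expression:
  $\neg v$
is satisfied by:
  {v: False}


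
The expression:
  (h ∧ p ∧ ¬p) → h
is always true.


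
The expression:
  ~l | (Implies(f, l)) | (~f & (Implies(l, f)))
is always true.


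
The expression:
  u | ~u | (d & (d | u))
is always true.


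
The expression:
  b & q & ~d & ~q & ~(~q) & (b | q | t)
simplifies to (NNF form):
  False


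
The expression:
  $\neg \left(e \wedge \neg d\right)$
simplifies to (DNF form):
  $d \vee \neg e$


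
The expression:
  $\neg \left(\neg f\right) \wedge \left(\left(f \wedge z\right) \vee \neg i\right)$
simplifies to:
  $f \wedge \left(z \vee \neg i\right)$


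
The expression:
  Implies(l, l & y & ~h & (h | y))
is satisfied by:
  {y: True, h: False, l: False}
  {h: False, l: False, y: False}
  {y: True, h: True, l: False}
  {h: True, y: False, l: False}
  {l: True, y: True, h: False}


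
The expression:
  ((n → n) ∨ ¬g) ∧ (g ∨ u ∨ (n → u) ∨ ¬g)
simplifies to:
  True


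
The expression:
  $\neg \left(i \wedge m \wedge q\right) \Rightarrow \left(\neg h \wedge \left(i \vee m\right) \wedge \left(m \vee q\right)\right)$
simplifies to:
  $\left(i \vee m\right) \wedge \left(i \vee \neg h\right) \wedge \left(m \vee q\right) \wedge \left(m \vee \neg h\right) \wedge \left(q \vee \neg h\right)$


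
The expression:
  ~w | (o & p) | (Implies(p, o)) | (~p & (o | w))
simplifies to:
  o | ~p | ~w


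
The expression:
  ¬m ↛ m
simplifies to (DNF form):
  True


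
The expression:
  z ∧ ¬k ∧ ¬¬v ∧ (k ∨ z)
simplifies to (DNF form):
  v ∧ z ∧ ¬k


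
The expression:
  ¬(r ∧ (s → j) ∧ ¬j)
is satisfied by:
  {s: True, j: True, r: False}
  {s: True, j: False, r: False}
  {j: True, s: False, r: False}
  {s: False, j: False, r: False}
  {r: True, s: True, j: True}
  {r: True, s: True, j: False}
  {r: True, j: True, s: False}


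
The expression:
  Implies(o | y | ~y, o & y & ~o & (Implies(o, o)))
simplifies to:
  False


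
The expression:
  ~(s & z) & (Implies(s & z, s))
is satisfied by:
  {s: False, z: False}
  {z: True, s: False}
  {s: True, z: False}


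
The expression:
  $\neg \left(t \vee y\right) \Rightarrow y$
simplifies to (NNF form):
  $t \vee y$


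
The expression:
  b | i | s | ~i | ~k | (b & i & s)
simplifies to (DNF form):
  True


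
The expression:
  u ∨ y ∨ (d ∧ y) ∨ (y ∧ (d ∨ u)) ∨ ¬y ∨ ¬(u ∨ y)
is always true.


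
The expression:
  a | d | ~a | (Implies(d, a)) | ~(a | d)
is always true.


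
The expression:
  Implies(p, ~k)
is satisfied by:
  {p: False, k: False}
  {k: True, p: False}
  {p: True, k: False}


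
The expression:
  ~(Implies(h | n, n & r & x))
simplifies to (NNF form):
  (h & ~n) | (n & ~r) | (n & ~x)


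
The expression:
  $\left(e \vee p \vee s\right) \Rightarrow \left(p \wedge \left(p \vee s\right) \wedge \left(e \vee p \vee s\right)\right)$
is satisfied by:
  {p: True, s: False, e: False}
  {p: True, e: True, s: False}
  {p: True, s: True, e: False}
  {p: True, e: True, s: True}
  {e: False, s: False, p: False}


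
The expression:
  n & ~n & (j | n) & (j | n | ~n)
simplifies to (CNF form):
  False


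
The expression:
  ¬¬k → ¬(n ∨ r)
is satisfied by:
  {n: False, k: False, r: False}
  {r: True, n: False, k: False}
  {n: True, r: False, k: False}
  {r: True, n: True, k: False}
  {k: True, r: False, n: False}


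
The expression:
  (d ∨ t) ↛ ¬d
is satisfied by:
  {d: True}


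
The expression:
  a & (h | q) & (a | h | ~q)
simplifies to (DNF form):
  (a & h) | (a & q)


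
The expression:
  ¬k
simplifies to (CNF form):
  ¬k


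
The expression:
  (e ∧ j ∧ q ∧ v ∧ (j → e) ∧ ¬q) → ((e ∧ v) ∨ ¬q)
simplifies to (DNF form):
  True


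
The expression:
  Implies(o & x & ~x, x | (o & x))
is always true.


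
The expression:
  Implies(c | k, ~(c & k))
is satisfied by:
  {k: False, c: False}
  {c: True, k: False}
  {k: True, c: False}


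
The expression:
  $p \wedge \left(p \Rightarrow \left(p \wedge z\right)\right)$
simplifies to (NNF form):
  $p \wedge z$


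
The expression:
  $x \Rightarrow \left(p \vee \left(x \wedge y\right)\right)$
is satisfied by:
  {y: True, p: True, x: False}
  {y: True, p: False, x: False}
  {p: True, y: False, x: False}
  {y: False, p: False, x: False}
  {y: True, x: True, p: True}
  {y: True, x: True, p: False}
  {x: True, p: True, y: False}


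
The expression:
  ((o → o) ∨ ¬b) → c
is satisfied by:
  {c: True}


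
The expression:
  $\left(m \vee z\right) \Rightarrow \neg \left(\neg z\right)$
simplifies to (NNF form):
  $z \vee \neg m$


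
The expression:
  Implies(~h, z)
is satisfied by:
  {z: True, h: True}
  {z: True, h: False}
  {h: True, z: False}


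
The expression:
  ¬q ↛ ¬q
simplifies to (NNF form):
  False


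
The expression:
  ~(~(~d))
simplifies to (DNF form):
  ~d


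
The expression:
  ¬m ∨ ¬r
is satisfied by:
  {m: False, r: False}
  {r: True, m: False}
  {m: True, r: False}


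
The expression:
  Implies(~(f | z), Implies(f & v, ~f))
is always true.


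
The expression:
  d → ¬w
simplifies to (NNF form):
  ¬d ∨ ¬w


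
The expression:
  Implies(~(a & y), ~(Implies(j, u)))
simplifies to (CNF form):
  (a | j) & (j | y) & (a | ~u) & (y | ~u)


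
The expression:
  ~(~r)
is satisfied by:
  {r: True}


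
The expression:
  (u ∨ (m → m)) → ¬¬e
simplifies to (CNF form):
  e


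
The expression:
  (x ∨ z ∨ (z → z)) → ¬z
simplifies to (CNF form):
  ¬z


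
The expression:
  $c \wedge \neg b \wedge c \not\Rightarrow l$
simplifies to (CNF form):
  $c \wedge \neg b \wedge \neg l$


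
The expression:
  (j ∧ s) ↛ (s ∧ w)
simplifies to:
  j ∧ s ∧ ¬w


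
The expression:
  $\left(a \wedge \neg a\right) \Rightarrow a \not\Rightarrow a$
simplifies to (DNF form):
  $\text{True}$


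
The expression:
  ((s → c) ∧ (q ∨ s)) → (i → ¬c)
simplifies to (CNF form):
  (¬c ∨ ¬i ∨ ¬q) ∧ (¬c ∨ ¬i ∨ ¬s)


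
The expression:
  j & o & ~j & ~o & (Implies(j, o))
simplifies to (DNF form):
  False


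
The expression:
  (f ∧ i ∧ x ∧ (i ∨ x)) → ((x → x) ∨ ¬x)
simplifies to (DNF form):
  True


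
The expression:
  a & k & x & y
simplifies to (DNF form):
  a & k & x & y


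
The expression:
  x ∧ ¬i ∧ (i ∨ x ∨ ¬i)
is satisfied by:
  {x: True, i: False}


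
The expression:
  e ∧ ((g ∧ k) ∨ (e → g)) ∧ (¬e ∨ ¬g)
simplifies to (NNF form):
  False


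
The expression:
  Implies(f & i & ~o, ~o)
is always true.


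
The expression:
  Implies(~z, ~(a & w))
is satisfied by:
  {z: True, w: False, a: False}
  {w: False, a: False, z: False}
  {a: True, z: True, w: False}
  {a: True, w: False, z: False}
  {z: True, w: True, a: False}
  {w: True, z: False, a: False}
  {a: True, w: True, z: True}


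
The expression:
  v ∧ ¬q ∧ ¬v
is never true.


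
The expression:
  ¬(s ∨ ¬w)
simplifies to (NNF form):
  w ∧ ¬s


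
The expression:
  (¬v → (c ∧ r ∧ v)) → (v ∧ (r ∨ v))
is always true.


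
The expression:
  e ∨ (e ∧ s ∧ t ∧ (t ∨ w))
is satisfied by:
  {e: True}


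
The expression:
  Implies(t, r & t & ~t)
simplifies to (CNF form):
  ~t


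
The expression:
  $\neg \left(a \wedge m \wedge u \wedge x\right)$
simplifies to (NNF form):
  $\neg a \vee \neg m \vee \neg u \vee \neg x$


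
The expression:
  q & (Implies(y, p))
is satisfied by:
  {p: True, q: True, y: False}
  {q: True, y: False, p: False}
  {y: True, p: True, q: True}


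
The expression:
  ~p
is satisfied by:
  {p: False}


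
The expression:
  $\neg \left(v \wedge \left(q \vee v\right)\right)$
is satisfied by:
  {v: False}


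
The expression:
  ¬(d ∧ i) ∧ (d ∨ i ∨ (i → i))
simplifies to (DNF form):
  ¬d ∨ ¬i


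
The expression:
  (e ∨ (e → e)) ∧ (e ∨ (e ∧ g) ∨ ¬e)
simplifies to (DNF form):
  True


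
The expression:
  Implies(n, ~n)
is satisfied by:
  {n: False}


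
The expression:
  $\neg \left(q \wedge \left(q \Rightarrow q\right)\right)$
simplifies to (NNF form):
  $\neg q$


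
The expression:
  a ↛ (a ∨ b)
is never true.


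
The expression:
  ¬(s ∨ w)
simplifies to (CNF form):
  ¬s ∧ ¬w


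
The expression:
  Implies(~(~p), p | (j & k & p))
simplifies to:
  True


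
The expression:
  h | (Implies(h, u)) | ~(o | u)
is always true.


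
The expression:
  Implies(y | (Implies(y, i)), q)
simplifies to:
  q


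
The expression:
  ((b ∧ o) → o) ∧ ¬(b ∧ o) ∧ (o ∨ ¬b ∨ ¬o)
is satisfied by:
  {o: False, b: False}
  {b: True, o: False}
  {o: True, b: False}


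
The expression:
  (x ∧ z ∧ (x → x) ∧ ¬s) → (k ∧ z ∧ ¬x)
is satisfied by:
  {s: True, z: False, x: False}
  {s: False, z: False, x: False}
  {x: True, s: True, z: False}
  {x: True, s: False, z: False}
  {z: True, s: True, x: False}
  {z: True, s: False, x: False}
  {z: True, x: True, s: True}


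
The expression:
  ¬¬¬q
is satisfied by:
  {q: False}


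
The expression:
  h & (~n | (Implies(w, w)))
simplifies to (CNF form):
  h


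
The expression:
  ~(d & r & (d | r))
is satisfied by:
  {d: False, r: False}
  {r: True, d: False}
  {d: True, r: False}


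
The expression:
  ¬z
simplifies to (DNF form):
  ¬z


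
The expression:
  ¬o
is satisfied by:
  {o: False}


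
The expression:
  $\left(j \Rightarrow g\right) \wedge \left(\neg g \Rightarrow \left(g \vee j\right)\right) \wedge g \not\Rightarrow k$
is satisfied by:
  {g: True, k: False}


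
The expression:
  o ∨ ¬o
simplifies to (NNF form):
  True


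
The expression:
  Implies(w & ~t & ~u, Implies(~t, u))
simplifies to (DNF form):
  t | u | ~w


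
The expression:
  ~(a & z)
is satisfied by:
  {z: False, a: False}
  {a: True, z: False}
  {z: True, a: False}


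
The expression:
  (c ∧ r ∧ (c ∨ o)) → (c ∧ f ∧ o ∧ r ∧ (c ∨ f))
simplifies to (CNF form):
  (f ∨ ¬c ∨ ¬r) ∧ (o ∨ ¬c ∨ ¬r)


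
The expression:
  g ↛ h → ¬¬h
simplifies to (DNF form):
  h ∨ ¬g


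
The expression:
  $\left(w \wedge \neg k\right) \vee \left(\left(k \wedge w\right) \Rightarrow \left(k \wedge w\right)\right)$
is always true.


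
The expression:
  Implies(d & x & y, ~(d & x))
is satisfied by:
  {y: False, d: False, x: False}
  {x: True, y: False, d: False}
  {d: True, y: False, x: False}
  {x: True, d: True, y: False}
  {y: True, x: False, d: False}
  {x: True, y: True, d: False}
  {d: True, y: True, x: False}


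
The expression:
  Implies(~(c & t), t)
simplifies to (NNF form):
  t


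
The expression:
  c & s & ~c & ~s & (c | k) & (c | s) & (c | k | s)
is never true.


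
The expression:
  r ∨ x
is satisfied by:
  {r: True, x: True}
  {r: True, x: False}
  {x: True, r: False}


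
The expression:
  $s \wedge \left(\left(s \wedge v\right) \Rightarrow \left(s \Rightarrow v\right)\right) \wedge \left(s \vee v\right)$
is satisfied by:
  {s: True}


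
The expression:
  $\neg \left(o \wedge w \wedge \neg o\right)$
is always true.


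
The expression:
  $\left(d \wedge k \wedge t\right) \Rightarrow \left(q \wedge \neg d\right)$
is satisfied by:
  {k: False, t: False, d: False}
  {d: True, k: False, t: False}
  {t: True, k: False, d: False}
  {d: True, t: True, k: False}
  {k: True, d: False, t: False}
  {d: True, k: True, t: False}
  {t: True, k: True, d: False}


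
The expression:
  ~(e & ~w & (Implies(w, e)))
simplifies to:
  w | ~e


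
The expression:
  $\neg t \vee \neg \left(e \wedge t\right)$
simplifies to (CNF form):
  $\neg e \vee \neg t$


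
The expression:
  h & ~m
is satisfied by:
  {h: True, m: False}


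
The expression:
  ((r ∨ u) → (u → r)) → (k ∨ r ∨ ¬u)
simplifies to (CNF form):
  True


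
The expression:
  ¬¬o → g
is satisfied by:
  {g: True, o: False}
  {o: False, g: False}
  {o: True, g: True}


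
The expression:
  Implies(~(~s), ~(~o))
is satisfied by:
  {o: True, s: False}
  {s: False, o: False}
  {s: True, o: True}


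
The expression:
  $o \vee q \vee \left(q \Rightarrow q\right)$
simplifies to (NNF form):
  $\text{True}$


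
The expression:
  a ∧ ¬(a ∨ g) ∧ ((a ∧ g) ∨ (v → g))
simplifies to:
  False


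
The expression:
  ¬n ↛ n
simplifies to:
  True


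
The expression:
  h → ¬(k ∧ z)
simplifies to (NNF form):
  ¬h ∨ ¬k ∨ ¬z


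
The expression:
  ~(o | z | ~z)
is never true.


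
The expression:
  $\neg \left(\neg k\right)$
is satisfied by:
  {k: True}


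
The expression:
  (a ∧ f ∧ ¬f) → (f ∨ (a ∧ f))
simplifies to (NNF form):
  True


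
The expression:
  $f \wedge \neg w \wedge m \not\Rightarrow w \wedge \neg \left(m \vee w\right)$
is never true.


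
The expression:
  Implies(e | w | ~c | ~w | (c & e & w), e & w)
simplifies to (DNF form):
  e & w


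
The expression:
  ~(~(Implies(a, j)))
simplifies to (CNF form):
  j | ~a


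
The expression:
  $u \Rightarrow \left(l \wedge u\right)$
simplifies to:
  $l \vee \neg u$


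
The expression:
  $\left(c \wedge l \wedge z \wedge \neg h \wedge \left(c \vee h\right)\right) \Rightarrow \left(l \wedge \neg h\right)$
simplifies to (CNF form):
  $\text{True}$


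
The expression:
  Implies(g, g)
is always true.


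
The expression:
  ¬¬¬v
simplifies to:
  ¬v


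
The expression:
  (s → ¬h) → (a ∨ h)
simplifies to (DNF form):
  a ∨ h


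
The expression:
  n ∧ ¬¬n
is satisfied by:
  {n: True}


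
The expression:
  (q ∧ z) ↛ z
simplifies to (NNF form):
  False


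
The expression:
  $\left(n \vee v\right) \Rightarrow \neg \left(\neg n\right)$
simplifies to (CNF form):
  $n \vee \neg v$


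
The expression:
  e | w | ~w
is always true.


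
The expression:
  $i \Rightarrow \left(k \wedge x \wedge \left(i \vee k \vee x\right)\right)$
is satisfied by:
  {x: True, k: True, i: False}
  {x: True, k: False, i: False}
  {k: True, x: False, i: False}
  {x: False, k: False, i: False}
  {x: True, i: True, k: True}


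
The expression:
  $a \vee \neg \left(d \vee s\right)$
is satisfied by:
  {a: True, s: False, d: False}
  {a: True, d: True, s: False}
  {a: True, s: True, d: False}
  {a: True, d: True, s: True}
  {d: False, s: False, a: False}


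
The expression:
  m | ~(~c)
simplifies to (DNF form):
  c | m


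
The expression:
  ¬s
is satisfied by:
  {s: False}


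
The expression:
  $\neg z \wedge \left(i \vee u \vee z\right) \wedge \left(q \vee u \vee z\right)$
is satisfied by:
  {q: True, u: True, i: True, z: False}
  {q: True, u: True, i: False, z: False}
  {u: True, i: True, q: False, z: False}
  {u: True, q: False, i: False, z: False}
  {q: True, i: True, u: False, z: False}


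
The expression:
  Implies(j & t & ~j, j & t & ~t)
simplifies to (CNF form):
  True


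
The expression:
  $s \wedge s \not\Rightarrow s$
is never true.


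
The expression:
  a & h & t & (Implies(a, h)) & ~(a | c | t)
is never true.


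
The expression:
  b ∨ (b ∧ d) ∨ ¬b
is always true.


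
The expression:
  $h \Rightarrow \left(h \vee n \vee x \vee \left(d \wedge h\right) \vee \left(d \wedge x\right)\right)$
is always true.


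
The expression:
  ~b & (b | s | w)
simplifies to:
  ~b & (s | w)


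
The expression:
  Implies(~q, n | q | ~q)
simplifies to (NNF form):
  True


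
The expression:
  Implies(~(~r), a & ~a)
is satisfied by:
  {r: False}


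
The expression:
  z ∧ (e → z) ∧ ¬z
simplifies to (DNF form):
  False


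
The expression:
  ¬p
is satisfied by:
  {p: False}


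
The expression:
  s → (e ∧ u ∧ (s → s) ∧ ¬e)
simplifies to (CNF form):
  ¬s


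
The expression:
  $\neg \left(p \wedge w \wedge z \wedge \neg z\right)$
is always true.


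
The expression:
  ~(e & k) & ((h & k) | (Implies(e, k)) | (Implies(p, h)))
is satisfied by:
  {h: True, p: False, e: False, k: False}
  {k: False, p: False, h: False, e: False}
  {h: True, p: True, k: False, e: False}
  {p: True, k: False, h: False, e: False}
  {k: True, h: True, p: False, e: False}
  {k: True, p: False, h: False, e: False}
  {k: True, h: True, p: True, e: False}
  {k: True, p: True, h: False, e: False}
  {e: True, h: True, k: False, p: False}
  {e: True, k: False, p: False, h: False}
  {e: True, h: True, p: True, k: False}


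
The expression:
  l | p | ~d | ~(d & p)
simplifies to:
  True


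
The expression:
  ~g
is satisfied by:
  {g: False}


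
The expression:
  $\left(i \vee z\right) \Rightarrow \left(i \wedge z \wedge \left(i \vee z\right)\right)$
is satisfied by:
  {z: False, i: False}
  {i: True, z: True}


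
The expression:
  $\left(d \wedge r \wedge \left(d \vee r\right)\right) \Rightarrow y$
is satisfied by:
  {y: True, d: False, r: False}
  {d: False, r: False, y: False}
  {r: True, y: True, d: False}
  {r: True, d: False, y: False}
  {y: True, d: True, r: False}
  {d: True, y: False, r: False}
  {r: True, d: True, y: True}


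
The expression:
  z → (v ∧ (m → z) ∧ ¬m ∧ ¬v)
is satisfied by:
  {z: False}


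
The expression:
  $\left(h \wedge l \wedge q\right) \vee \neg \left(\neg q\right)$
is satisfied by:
  {q: True}


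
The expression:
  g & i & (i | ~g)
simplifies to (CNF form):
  g & i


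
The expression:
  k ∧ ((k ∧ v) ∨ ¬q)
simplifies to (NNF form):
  k ∧ (v ∨ ¬q)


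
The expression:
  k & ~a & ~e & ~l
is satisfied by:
  {k: True, e: False, l: False, a: False}


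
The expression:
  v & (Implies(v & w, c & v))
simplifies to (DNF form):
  (c & v) | (v & ~w)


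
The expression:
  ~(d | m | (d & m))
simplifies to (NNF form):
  ~d & ~m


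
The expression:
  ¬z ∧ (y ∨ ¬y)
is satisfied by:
  {z: False}


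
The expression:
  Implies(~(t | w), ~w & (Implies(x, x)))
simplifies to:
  True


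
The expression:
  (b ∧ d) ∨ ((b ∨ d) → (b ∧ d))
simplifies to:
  (b ∧ d) ∨ (¬b ∧ ¬d)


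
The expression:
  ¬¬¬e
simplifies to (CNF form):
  ¬e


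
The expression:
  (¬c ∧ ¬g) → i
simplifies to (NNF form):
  c ∨ g ∨ i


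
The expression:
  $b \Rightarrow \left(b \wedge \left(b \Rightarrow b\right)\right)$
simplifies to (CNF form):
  $\text{True}$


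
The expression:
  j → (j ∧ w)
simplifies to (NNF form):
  w ∨ ¬j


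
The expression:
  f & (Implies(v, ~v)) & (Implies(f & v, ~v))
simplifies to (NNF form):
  f & ~v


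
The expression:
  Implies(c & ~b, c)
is always true.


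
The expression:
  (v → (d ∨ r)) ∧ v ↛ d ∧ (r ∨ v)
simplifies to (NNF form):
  r ∧ v ∧ ¬d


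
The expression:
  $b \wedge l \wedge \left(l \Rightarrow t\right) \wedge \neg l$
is never true.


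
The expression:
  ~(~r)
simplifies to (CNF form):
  r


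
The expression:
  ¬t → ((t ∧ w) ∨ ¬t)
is always true.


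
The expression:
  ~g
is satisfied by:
  {g: False}


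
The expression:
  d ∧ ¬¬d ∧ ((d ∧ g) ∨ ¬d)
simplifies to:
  d ∧ g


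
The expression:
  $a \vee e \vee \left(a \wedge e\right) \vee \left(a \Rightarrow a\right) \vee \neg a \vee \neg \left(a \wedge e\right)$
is always true.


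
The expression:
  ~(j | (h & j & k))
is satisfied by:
  {j: False}


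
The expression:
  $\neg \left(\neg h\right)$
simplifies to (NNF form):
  $h$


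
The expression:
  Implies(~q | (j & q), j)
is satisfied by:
  {q: True, j: True}
  {q: True, j: False}
  {j: True, q: False}


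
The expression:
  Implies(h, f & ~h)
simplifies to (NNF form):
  ~h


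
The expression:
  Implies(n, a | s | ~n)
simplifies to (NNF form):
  a | s | ~n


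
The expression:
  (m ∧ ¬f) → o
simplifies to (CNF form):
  f ∨ o ∨ ¬m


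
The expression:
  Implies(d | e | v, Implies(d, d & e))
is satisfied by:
  {e: True, d: False}
  {d: False, e: False}
  {d: True, e: True}


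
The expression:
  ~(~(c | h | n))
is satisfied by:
  {n: True, c: True, h: True}
  {n: True, c: True, h: False}
  {n: True, h: True, c: False}
  {n: True, h: False, c: False}
  {c: True, h: True, n: False}
  {c: True, h: False, n: False}
  {h: True, c: False, n: False}


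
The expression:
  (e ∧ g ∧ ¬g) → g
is always true.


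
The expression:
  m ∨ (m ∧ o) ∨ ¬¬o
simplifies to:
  m ∨ o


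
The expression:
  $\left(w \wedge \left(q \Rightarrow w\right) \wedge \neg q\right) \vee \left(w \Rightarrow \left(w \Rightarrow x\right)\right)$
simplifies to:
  $x \vee \neg q \vee \neg w$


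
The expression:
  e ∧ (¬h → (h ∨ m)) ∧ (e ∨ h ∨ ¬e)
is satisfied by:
  {e: True, m: True, h: True}
  {e: True, m: True, h: False}
  {e: True, h: True, m: False}


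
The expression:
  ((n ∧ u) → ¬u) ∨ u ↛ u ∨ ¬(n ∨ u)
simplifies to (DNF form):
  ¬n ∨ ¬u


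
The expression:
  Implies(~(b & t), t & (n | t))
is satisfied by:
  {t: True}


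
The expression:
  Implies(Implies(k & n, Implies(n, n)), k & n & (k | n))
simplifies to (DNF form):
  k & n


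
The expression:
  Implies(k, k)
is always true.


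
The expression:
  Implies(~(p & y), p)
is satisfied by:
  {p: True}


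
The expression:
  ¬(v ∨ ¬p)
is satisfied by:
  {p: True, v: False}


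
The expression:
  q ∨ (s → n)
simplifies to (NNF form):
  n ∨ q ∨ ¬s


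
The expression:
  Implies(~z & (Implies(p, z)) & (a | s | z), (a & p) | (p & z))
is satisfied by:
  {z: True, p: True, s: False, a: False}
  {a: True, z: True, p: True, s: False}
  {z: True, p: True, s: True, a: False}
  {a: True, z: True, p: True, s: True}
  {z: True, s: False, p: False, a: False}
  {z: True, a: True, s: False, p: False}
  {z: True, s: True, p: False, a: False}
  {z: True, a: True, s: True, p: False}
  {p: True, a: False, s: False, z: False}
  {a: True, p: True, s: False, z: False}
  {p: True, s: True, a: False, z: False}
  {a: True, p: True, s: True, z: False}
  {a: False, s: False, p: False, z: False}


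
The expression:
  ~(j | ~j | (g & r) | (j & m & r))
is never true.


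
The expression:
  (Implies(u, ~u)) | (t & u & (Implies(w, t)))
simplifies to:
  t | ~u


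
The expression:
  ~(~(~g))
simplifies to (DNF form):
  ~g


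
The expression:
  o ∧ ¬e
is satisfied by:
  {o: True, e: False}


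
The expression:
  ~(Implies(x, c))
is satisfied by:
  {x: True, c: False}


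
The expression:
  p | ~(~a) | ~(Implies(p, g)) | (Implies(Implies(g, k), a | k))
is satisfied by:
  {a: True, k: True, g: True, p: True}
  {a: True, k: True, g: True, p: False}
  {a: True, k: True, p: True, g: False}
  {a: True, k: True, p: False, g: False}
  {a: True, g: True, p: True, k: False}
  {a: True, g: True, p: False, k: False}
  {a: True, g: False, p: True, k: False}
  {a: True, g: False, p: False, k: False}
  {k: True, g: True, p: True, a: False}
  {k: True, g: True, p: False, a: False}
  {k: True, p: True, g: False, a: False}
  {k: True, p: False, g: False, a: False}
  {g: True, p: True, k: False, a: False}
  {g: True, k: False, p: False, a: False}
  {p: True, k: False, g: False, a: False}


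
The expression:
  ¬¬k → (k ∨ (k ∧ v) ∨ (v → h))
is always true.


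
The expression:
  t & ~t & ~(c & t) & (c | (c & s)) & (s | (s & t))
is never true.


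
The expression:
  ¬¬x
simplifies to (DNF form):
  x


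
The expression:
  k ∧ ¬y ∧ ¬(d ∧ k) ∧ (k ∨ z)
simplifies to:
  k ∧ ¬d ∧ ¬y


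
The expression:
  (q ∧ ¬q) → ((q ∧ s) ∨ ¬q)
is always true.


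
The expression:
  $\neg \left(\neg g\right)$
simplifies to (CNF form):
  $g$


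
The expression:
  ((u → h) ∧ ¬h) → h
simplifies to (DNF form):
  h ∨ u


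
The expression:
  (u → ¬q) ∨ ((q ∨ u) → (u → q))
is always true.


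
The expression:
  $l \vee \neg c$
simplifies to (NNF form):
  $l \vee \neg c$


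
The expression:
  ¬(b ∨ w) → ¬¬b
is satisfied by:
  {b: True, w: True}
  {b: True, w: False}
  {w: True, b: False}


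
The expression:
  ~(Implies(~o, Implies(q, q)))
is never true.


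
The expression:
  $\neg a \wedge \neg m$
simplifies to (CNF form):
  $\neg a \wedge \neg m$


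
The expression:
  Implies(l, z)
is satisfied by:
  {z: True, l: False}
  {l: False, z: False}
  {l: True, z: True}


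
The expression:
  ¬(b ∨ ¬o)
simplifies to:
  o ∧ ¬b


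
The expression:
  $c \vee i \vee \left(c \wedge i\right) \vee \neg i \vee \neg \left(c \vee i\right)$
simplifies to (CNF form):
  $\text{True}$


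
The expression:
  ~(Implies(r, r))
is never true.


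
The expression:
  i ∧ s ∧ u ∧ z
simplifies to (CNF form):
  i ∧ s ∧ u ∧ z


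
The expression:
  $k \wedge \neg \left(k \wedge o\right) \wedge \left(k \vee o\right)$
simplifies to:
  $k \wedge \neg o$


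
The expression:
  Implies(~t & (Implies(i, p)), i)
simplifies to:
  i | t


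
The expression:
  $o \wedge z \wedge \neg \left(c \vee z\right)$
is never true.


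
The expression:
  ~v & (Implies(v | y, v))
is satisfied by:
  {v: False, y: False}


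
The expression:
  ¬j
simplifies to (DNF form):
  ¬j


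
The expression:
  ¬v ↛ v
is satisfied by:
  {v: False}


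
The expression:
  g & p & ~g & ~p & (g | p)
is never true.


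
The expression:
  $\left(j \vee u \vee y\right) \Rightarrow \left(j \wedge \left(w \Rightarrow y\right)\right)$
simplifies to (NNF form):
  $\left(j \wedge y\right) \vee \left(j \wedge \neg w\right) \vee \left(\neg j \wedge \neg u \wedge \neg y\right)$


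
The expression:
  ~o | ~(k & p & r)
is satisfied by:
  {p: False, k: False, o: False, r: False}
  {r: True, p: False, k: False, o: False}
  {o: True, p: False, k: False, r: False}
  {r: True, o: True, p: False, k: False}
  {k: True, r: False, p: False, o: False}
  {r: True, k: True, p: False, o: False}
  {o: True, k: True, r: False, p: False}
  {r: True, o: True, k: True, p: False}
  {p: True, o: False, k: False, r: False}
  {r: True, p: True, o: False, k: False}
  {o: True, p: True, r: False, k: False}
  {r: True, o: True, p: True, k: False}
  {k: True, p: True, o: False, r: False}
  {r: True, k: True, p: True, o: False}
  {o: True, k: True, p: True, r: False}


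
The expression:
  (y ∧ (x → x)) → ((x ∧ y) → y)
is always true.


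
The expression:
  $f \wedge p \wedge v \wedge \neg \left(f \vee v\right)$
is never true.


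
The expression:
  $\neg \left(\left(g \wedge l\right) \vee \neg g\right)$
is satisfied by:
  {g: True, l: False}


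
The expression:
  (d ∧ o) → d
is always true.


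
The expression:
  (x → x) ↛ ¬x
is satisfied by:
  {x: True}


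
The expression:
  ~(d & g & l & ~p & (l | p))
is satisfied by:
  {p: True, l: False, d: False, g: False}
  {g: False, l: False, p: False, d: False}
  {g: True, p: True, l: False, d: False}
  {g: True, l: False, p: False, d: False}
  {d: True, p: True, g: False, l: False}
  {d: True, g: False, l: False, p: False}
  {d: True, g: True, p: True, l: False}
  {d: True, g: True, l: False, p: False}
  {p: True, l: True, d: False, g: False}
  {l: True, d: False, p: False, g: False}
  {g: True, l: True, p: True, d: False}
  {g: True, l: True, d: False, p: False}
  {p: True, l: True, d: True, g: False}
  {l: True, d: True, g: False, p: False}
  {g: True, l: True, d: True, p: True}


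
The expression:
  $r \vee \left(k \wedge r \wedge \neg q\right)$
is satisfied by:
  {r: True}


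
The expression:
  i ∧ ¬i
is never true.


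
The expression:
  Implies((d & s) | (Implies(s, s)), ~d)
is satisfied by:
  {d: False}


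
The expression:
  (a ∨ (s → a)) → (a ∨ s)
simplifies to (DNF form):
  a ∨ s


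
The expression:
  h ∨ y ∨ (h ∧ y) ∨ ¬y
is always true.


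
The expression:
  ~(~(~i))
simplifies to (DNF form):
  ~i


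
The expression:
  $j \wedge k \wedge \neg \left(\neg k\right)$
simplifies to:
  $j \wedge k$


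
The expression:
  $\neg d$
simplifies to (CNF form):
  $\neg d$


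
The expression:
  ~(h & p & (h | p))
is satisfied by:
  {p: False, h: False}
  {h: True, p: False}
  {p: True, h: False}


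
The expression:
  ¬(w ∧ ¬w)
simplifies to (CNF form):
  True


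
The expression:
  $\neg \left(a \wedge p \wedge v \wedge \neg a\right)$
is always true.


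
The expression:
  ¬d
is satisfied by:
  {d: False}


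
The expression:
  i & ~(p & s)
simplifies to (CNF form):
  i & (~p | ~s)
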